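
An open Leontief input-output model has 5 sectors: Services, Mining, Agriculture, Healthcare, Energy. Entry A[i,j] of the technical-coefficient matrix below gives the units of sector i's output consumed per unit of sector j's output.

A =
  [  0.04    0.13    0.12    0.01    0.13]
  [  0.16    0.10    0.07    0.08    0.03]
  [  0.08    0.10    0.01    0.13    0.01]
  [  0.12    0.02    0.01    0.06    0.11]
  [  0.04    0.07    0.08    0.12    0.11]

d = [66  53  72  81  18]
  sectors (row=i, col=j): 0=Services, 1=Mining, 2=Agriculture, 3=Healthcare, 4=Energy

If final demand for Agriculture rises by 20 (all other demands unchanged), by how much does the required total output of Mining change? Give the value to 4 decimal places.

Form M = I − A:
  [  0.96   -0.13   -0.12   -0.01   -0.13]
  [ -0.16    0.90   -0.07   -0.08   -0.03]
  [ -0.08   -0.10    0.99   -0.13   -0.01]
  [ -0.12   -0.02   -0.01    0.94   -0.11]
  [ -0.04   -0.07   -0.08   -0.12    0.89]
Leontief inverse L = M⁻¹:
  [  1.1040    0.1931    0.1627    0.0735    0.1787]
  [  0.2242    1.1664    0.1182    0.1294    0.0894]
  [  0.1337    0.1432    1.0427    0.1650    0.0565]
  [  0.1589    0.0653    0.0480    1.0984    0.1617]
  [  0.1007    0.1221    0.1168    0.1764    1.1655]
Total output x = L · d:
  x_0 = 1.1040·66 + 0.1931·53 + 0.1627·72 + 0.0735·81 + 0.1787·18 = 103.9784
  x_1 = 0.2242·66 + 1.1664·53 + 0.1182·72 + 0.1294·81 + 0.0894·18 = 97.2160
  x_2 = 0.1337·66 + 0.1432·53 + 1.0427·72 + 0.1650·81 + 0.0565·18 = 105.8736
  x_3 = 0.1589·66 + 0.0653·53 + 0.0480·72 + 1.0984·81 + 0.1617·18 = 109.2851
  x_4 = 0.1007·66 + 0.1221·53 + 0.1168·72 + 0.1764·81 + 1.1655·18 = 56.7959
Δx_1 = L[1,2] · Δd_2 = 0.1182 · 20 = 2.3635

2.3635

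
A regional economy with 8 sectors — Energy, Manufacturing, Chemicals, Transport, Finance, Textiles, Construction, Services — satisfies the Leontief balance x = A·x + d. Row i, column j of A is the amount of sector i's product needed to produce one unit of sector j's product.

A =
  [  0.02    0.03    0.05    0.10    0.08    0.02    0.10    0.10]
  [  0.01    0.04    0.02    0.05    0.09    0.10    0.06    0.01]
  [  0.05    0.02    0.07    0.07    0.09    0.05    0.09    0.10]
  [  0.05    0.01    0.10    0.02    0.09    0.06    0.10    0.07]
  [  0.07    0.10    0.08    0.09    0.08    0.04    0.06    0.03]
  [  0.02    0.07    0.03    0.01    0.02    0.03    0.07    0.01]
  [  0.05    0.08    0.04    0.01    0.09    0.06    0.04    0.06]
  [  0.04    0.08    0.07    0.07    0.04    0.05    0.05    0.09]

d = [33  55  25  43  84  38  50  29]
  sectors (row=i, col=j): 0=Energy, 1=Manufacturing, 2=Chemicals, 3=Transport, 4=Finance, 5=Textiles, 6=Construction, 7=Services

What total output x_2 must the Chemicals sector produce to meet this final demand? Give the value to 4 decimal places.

Form M = I − A:
  [  0.98   -0.03   -0.05   -0.10   -0.08   -0.02   -0.10   -0.10]
  [ -0.01    0.96   -0.02   -0.05   -0.09   -0.10   -0.06   -0.01]
  [ -0.05   -0.02    0.93   -0.07   -0.09   -0.05   -0.09   -0.10]
  [ -0.05   -0.01   -0.10    0.98   -0.09   -0.06   -0.10   -0.07]
  [ -0.07   -0.10   -0.08   -0.09    0.92   -0.04   -0.06   -0.03]
  [ -0.02   -0.07   -0.03   -0.01   -0.02    0.97   -0.07   -0.01]
  [ -0.05   -0.08   -0.04   -0.01   -0.09   -0.06    0.96   -0.06]
  [ -0.04   -0.08   -0.07   -0.07   -0.04   -0.05   -0.05    0.91]
Leontief inverse L = M⁻¹:
  [  1.0613    0.0845    0.1088    0.1478    0.1501    0.0698    0.1641    0.1574]
  [  0.0378    1.0814    0.0579    0.0813    0.1378    0.1347    0.1060    0.0417]
  [  0.0934    0.0790    1.1317    0.1236    0.1635    0.1010    0.1597    0.1620]
  [  0.0902    0.0656    0.1550    1.0704    0.1580    0.1060    0.1638    0.1272]
  [  0.1112    0.1539    0.1399    0.1442    1.1584    0.0949    0.1333    0.0884]
  [  0.0373    0.0966    0.0532    0.0318    0.0553    1.0566    0.1005    0.0335]
  [  0.0807    0.1270    0.0834    0.0536    0.1464    0.1013    1.0932    0.1016]
  [  0.0755    0.1290    0.1225    0.1165    0.1054    0.0986    0.1129    1.1430]
Total output x = L · d:
  x_0 = 1.0613·33 + 0.0845·55 + 0.1088·25 + 0.1478·43 + 0.1501·84 + 0.0698·38 + 0.1641·50 + 0.1574·29 = 76.7745
  x_1 = 0.0378·33 + 1.0814·55 + 0.0579·25 + 0.0813·43 + 0.1378·84 + 0.1347·38 + 0.1060·50 + 0.0417·29 = 88.8694
  x_2 = 0.0934·33 + 0.0790·55 + 1.1317·25 + 0.1236·43 + 0.1635·84 + 0.1010·38 + 0.1597·50 + 0.1620·29 = 71.2876
  x_3 = 0.0902·33 + 0.0656·55 + 0.1550·25 + 1.0704·43 + 0.1580·84 + 0.1060·38 + 0.1638·50 + 0.1272·29 = 85.6611
  x_4 = 0.1112·33 + 0.1539·55 + 0.1399·25 + 0.1442·43 + 1.1584·84 + 0.0949·38 + 0.1333·50 + 0.0884·29 = 131.9714
  x_5 = 0.0373·33 + 0.0966·55 + 0.0532·25 + 0.0318·43 + 0.0553·84 + 1.0566·38 + 0.1005·50 + 0.0335·29 = 60.0277
  x_6 = 0.0807·33 + 0.1270·55 + 0.0834·25 + 0.0536·43 + 0.1464·84 + 0.1013·38 + 1.0932·50 + 0.1016·29 = 87.7902
  x_7 = 0.0755·33 + 0.1290·55 + 0.1225·25 + 0.1165·43 + 0.1054·84 + 0.0986·38 + 0.1129·50 + 1.1430·29 = 69.0513

71.2876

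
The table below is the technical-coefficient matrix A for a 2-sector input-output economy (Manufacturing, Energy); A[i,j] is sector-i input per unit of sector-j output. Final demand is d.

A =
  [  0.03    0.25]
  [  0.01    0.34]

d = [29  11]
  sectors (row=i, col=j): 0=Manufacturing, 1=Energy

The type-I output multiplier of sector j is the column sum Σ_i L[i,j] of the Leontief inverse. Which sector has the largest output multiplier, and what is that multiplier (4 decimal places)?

Form M = I − A:
  [  0.97   -0.25]
  [ -0.01    0.66]
Leontief inverse L = M⁻¹:
  [  1.0350    0.3920]
  [  0.0157    1.5211]
Total output x = L · d:
  x_0 = 1.0350·29 + 0.3920·11 = 34.3265
  x_1 = 0.0157·29 + 1.5211·11 = 17.1868
Output multipliers (column sums of L):
  Manufacturing: 1.0507
  Energy: 1.9131

Energy (1.9131)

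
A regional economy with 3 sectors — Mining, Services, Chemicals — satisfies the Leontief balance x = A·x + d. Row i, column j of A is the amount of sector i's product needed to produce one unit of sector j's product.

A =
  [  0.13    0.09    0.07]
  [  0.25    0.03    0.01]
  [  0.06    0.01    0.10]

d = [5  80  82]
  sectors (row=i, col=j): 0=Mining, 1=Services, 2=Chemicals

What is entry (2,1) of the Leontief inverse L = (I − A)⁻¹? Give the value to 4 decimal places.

Form M = I − A:
  [  0.87   -0.09   -0.07]
  [ -0.25    0.97   -0.01]
  [ -0.06   -0.01    0.90]
Leontief inverse L = M⁻¹:
  [  1.1878    0.1112    0.0936]
  [  0.3070    1.0598    0.0357]
  [  0.0826    0.0192    1.1177]
Total output x = L · d:
  x_0 = 1.1878·5 + 0.1112·80 + 0.0936·82 = 22.5102
  x_1 = 0.3070·5 + 1.0598·80 + 0.0357·82 = 89.2408
  x_2 = 0.0826·5 + 0.0192·80 + 1.1177·82 = 93.6034

L[2,1] = 0.0192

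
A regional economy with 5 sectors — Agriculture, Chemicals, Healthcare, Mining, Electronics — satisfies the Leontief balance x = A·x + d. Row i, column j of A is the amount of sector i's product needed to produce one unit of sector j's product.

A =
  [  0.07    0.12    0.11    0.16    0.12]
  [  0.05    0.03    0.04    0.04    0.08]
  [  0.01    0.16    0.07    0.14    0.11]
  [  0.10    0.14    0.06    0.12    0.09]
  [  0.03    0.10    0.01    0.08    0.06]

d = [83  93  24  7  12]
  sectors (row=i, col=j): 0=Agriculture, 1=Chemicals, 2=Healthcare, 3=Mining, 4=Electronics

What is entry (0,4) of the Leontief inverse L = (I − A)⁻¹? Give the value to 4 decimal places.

Form M = I − A:
  [  0.93   -0.12   -0.11   -0.16   -0.12]
  [ -0.05    0.97   -0.04   -0.04   -0.08]
  [ -0.01   -0.16    0.93   -0.14   -0.11]
  [ -0.10   -0.14   -0.06    0.88   -0.09]
  [ -0.03   -0.10   -0.01   -0.08    0.94]
Leontief inverse L = M⁻¹:
  [  1.1236    0.2243    0.1615    0.2589    0.2062]
  [  0.0709    1.0735    0.0611    0.0819    0.1154]
  [  0.0533    0.2382    1.1075    0.2128    0.1771]
  [  0.1484    0.2272    0.1069    1.2058    0.1662]
  [  0.0566    0.1432    0.0325    0.1219    1.0987]
Total output x = L · d:
  x_0 = 1.1236·83 + 0.2243·93 + 0.1615·24 + 0.2589·7 + 0.2062·12 = 122.2724
  x_1 = 0.0709·83 + 1.0735·93 + 0.0611·24 + 0.0819·7 + 0.1154·12 = 109.1434
  x_2 = 0.0533·83 + 0.2382·93 + 1.1075·24 + 0.2128·7 + 0.1771·12 = 56.7736
  x_3 = 0.1484·83 + 0.2272·93 + 0.1069·24 + 1.2058·7 + 0.1662·12 = 46.4420
  x_4 = 0.0566·83 + 0.1432·93 + 0.0325·24 + 0.1219·7 + 1.0987·12 = 32.8358

L[0,4] = 0.2062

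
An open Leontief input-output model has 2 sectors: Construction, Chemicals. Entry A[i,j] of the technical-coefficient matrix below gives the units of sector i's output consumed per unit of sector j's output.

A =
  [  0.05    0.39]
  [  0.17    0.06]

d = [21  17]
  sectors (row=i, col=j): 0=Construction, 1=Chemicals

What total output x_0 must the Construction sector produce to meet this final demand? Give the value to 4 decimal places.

31.8979

Form M = I − A:
  [  0.95   -0.39]
  [ -0.17    0.94]
Leontief inverse L = M⁻¹:
  [  1.1371    0.4718]
  [  0.2056    1.1491]
Total output x = L · d:
  x_0 = 1.1371·21 + 0.4718·17 = 31.8979
  x_1 = 0.2056·21 + 1.1491·17 = 23.8539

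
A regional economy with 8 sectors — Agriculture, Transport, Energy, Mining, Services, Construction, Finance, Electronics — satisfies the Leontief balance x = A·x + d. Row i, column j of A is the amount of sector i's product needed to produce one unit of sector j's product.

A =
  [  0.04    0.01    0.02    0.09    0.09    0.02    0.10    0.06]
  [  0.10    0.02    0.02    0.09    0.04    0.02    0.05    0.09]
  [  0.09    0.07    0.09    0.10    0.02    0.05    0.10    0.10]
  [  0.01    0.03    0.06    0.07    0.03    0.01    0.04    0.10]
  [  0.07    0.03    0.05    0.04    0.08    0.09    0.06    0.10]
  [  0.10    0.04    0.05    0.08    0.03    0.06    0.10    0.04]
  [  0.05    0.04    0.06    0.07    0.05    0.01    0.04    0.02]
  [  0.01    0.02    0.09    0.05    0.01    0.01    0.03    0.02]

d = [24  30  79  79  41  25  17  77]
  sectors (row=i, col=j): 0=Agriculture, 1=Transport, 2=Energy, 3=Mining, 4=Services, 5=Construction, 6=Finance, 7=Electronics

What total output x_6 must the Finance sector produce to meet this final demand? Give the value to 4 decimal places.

47.1436

Form M = I − A:
  [  0.96   -0.01   -0.02   -0.09   -0.09   -0.02   -0.10   -0.06]
  [ -0.10    0.98   -0.02   -0.09   -0.04   -0.02   -0.05   -0.09]
  [ -0.09   -0.07    0.91   -0.10   -0.02   -0.05   -0.10   -0.10]
  [ -0.01   -0.03   -0.06    0.93   -0.03   -0.01   -0.04   -0.10]
  [ -0.07   -0.03   -0.05   -0.04    0.92   -0.09   -0.06   -0.10]
  [ -0.10   -0.04   -0.05   -0.08   -0.03    0.94   -0.10   -0.04]
  [ -0.05   -0.04   -0.06   -0.07   -0.05   -0.01    0.96   -0.02]
  [ -0.01   -0.02   -0.09   -0.05   -0.01   -0.01   -0.03    0.98]
Leontief inverse L = M⁻¹:
  [  1.0743    0.0331    0.0625    0.1392    0.1227    0.0427    0.1414    0.1065]
  [  0.1311    1.0407    0.0606    0.1406    0.0718    0.0389    0.0928    0.1349]
  [  0.1437    0.1044    1.1513    0.1786    0.0628    0.0780    0.1650    0.1670]
  [  0.0376    0.0498    0.0979    1.1116    0.0505    0.0260    0.0732    0.1380]
  [  0.1186    0.0588    0.1019    0.1038    1.1187    0.1203    0.1177    0.1551]
  [  0.1446    0.0674    0.0970    0.1439    0.0687    1.0843    0.1548    0.0940]
  [  0.0815    0.0598    0.0936    0.1140    0.0765    0.0287    1.0775    0.0626]
  [  0.0339    0.0368    0.1175    0.0834    0.0255    0.0229    0.0580    1.0511]
Total output x = L · d:
  x_0 = 1.0743·24 + 0.0331·30 + 0.0625·79 + 0.1392·79 + 0.1227·41 + 0.0427·25 + 0.1414·17 + 0.1065·77 = 59.4149
  x_1 = 0.1311·24 + 1.0407·30 + 0.0606·79 + 0.1406·79 + 0.0718·41 + 0.0389·25 + 0.0928·17 + 0.1349·77 = 66.1399
  x_2 = 0.1437·24 + 0.1044·30 + 1.1513·79 + 0.1786·79 + 0.0628·41 + 0.0780·25 + 0.1650·17 + 0.1670·77 = 131.8328
  x_3 = 0.0376·24 + 0.0498·30 + 0.0979·79 + 1.1116·79 + 0.0505·41 + 0.0260·25 + 0.0732·17 + 0.1380·77 = 112.5383
  x_4 = 0.1186·24 + 0.0588·30 + 0.1019·79 + 0.1038·79 + 1.1187·41 + 0.1203·25 + 0.1177·17 + 0.1551·77 = 83.6812
  x_5 = 0.1446·24 + 0.0674·30 + 0.0970·79 + 0.1439·79 + 0.0687·41 + 1.0843·25 + 0.1548·17 + 0.0940·77 = 64.3189
  x_6 = 0.0815·24 + 0.0598·30 + 0.0936·79 + 0.1140·79 + 0.0765·41 + 0.0287·25 + 1.0775·17 + 0.0626·77 = 47.1436
  x_7 = 0.0339·24 + 0.0368·30 + 0.1175·79 + 0.0834·79 + 0.0255·41 + 0.0229·25 + 0.0580·17 + 1.0511·77 = 101.3297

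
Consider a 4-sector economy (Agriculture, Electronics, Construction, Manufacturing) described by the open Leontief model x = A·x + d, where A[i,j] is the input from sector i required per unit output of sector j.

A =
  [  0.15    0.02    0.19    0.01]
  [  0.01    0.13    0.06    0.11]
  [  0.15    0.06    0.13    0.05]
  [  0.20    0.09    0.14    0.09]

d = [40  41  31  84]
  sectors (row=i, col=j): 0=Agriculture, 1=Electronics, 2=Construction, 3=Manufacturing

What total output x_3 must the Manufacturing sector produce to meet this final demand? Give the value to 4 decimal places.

Form M = I − A:
  [  0.85   -0.02   -0.19   -0.01]
  [ -0.01    0.87   -0.06   -0.11]
  [ -0.15   -0.06    0.87   -0.05]
  [ -0.20   -0.09   -0.14    0.91]
Leontief inverse L = M⁻¹:
  [  1.2345    0.0512    0.2788    0.0351]
  [  0.0702    1.1748    0.1204    0.1494]
  [  0.2358    0.0980    1.2208    0.0815]
  [  0.3145    0.1425    0.2610    1.1339]
Total output x = L · d:
  x_0 = 1.2345·40 + 0.0512·41 + 0.2788·31 + 0.0351·84 = 63.0705
  x_1 = 0.0702·40 + 1.1748·41 + 0.1204·31 + 0.1494·84 = 67.2570
  x_2 = 0.2358·40 + 0.0980·41 + 1.2208·31 + 0.0815·84 = 58.1429
  x_3 = 0.3145·40 + 0.1425·41 + 0.2610·31 + 1.1339·84 = 121.7662

121.7662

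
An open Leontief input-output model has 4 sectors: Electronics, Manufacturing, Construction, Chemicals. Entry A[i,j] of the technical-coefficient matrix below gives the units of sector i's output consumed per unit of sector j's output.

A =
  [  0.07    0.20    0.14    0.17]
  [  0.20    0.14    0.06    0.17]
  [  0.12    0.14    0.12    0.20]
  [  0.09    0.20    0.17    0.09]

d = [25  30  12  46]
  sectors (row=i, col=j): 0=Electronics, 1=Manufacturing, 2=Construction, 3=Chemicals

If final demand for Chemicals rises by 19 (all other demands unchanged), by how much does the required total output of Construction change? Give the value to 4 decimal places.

7.6863

Form M = I − A:
  [  0.93   -0.20   -0.14   -0.17]
  [ -0.20    0.86   -0.06   -0.17]
  [ -0.12   -0.14    0.88   -0.20]
  [ -0.09   -0.20   -0.17    0.91]
Leontief inverse L = M⁻¹:
  [  1.2419    0.4253    0.2994    0.3773]
  [  0.3590    1.3689    0.2222    0.3716]
  [  0.2844    0.3694    1.2849    0.4045]
  [  0.2549    0.4119    0.3185    1.2935]
Total output x = L · d:
  x_0 = 1.2419·25 + 0.4253·30 + 0.2994·12 + 0.3773·46 = 64.7531
  x_1 = 0.3590·25 + 1.3689·30 + 0.2222·12 + 0.3716·46 = 69.8051
  x_2 = 0.2844·25 + 0.3694·30 + 1.2849·12 + 0.4045·46 = 52.2196
  x_3 = 0.2549·25 + 0.4119·30 + 0.3185·12 + 1.2935·46 = 82.0507
Δx_2 = L[2,3] · Δd_3 = 0.4045 · 19 = 7.6863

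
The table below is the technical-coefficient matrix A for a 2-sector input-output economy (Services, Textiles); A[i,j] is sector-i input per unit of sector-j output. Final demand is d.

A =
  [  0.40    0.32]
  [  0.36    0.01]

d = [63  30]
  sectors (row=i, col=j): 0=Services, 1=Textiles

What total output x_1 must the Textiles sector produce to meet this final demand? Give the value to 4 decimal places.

84.9624

Form M = I − A:
  [  0.60   -0.32]
  [ -0.36    0.99]
Leontief inverse L = M⁻¹:
  [  2.0677    0.6683]
  [  0.7519    1.2531]
Total output x = L · d:
  x_0 = 2.0677·63 + 0.6683·30 = 150.3133
  x_1 = 0.7519·63 + 1.2531·30 = 84.9624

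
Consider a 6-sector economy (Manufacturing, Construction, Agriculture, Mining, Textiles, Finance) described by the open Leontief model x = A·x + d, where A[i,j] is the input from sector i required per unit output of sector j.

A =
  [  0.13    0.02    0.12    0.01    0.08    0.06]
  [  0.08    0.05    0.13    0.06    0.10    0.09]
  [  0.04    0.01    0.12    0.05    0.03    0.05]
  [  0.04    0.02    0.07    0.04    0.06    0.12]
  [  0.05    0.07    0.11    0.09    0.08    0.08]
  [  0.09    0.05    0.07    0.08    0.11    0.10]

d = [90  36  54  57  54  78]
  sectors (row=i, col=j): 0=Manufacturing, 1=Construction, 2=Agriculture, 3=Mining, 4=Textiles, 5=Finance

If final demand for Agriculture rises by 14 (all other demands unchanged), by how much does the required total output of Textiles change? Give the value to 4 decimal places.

Form M = I − A:
  [  0.87   -0.02   -0.12   -0.01   -0.08   -0.06]
  [ -0.08    0.95   -0.13   -0.06   -0.10   -0.09]
  [ -0.04   -0.01    0.88   -0.05   -0.03   -0.05]
  [ -0.04   -0.02   -0.07    0.96   -0.06   -0.12]
  [ -0.05   -0.07   -0.11   -0.09    0.92   -0.08]
  [ -0.09   -0.05   -0.07   -0.08   -0.11    0.90]
Leontief inverse L = M⁻¹:
  [  1.1837    0.0435    0.1968    0.0469    0.1305    0.1121]
  [  0.1403    1.0806    0.2204    0.1090    0.1629    0.1587]
  [  0.0723    0.0247    1.1708    0.0765    0.0627    0.0881]
  [  0.0831    0.0426    0.1301    1.0761    0.1066    0.1700]
  [  0.1050    0.0988    0.1939    0.1365    1.1397    0.1472]
  [  0.1520    0.0822    0.1583    0.1290    0.1757    1.1711]
Total output x = L · d:
  x_0 = 1.1837·90 + 0.0435·36 + 0.1968·54 + 0.0469·57 + 0.1305·54 + 0.1121·78 = 137.1883
  x_1 = 0.1403·90 + 1.0806·36 + 0.2204·54 + 0.1090·57 + 0.1629·54 + 0.1587·78 = 90.8119
  x_2 = 0.0723·90 + 0.0247·36 + 1.1708·54 + 0.0765·57 + 0.0627·54 + 0.0881·78 = 85.2410
  x_3 = 0.0831·90 + 0.0426·36 + 0.1301·54 + 1.0761·57 + 0.1066·54 + 0.1700·78 = 96.3878
  x_4 = 0.1050·90 + 0.0988·36 + 0.1939·54 + 0.1365·57 + 1.1397·54 + 0.1472·78 = 104.2799
  x_5 = 0.1520·90 + 0.0822·36 + 0.1583·54 + 0.1290·57 + 0.1757·54 + 1.1711·78 = 133.3736
Δx_4 = L[4,2] · Δd_2 = 0.1939 · 14 = 2.7151

2.7151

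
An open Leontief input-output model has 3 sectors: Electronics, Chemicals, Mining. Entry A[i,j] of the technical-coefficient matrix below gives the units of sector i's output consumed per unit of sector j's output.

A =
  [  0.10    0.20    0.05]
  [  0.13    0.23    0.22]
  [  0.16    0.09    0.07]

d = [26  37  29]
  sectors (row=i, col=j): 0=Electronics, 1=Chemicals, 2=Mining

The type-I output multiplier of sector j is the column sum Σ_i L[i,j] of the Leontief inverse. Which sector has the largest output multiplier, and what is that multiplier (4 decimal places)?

Form M = I − A:
  [  0.90   -0.20   -0.05]
  [ -0.13    0.77   -0.22]
  [ -0.16   -0.09    0.93]
Leontief inverse L = M⁻¹:
  [  1.1828    0.3236    0.1401]
  [  0.2652    1.4082    0.3474]
  [  0.2291    0.1919    1.1330]
Total output x = L · d:
  x_0 = 1.1828·26 + 0.3236·37 + 0.1401·29 = 46.7888
  x_1 = 0.2652·26 + 1.4082·37 + 0.3474·29 = 69.0704
  x_2 = 0.2291·26 + 0.1919·37 + 1.1330·29 = 45.9167
Output multipliers (column sums of L):
  Electronics: 1.6771
  Chemicals: 1.9237
  Mining: 1.6205

Chemicals (1.9237)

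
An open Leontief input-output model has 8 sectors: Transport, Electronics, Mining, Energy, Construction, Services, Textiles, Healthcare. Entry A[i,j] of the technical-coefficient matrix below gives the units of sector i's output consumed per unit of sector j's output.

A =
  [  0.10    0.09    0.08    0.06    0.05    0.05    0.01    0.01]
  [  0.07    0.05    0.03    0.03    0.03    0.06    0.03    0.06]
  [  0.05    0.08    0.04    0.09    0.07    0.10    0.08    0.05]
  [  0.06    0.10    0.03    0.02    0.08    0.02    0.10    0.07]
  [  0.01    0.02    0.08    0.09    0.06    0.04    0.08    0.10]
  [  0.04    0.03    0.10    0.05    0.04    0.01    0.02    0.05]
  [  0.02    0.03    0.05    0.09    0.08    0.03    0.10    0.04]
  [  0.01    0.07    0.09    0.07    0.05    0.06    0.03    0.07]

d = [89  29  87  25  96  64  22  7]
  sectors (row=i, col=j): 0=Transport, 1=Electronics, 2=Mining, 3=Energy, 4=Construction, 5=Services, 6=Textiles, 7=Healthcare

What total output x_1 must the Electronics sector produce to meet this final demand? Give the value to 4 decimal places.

Form M = I − A:
  [  0.90   -0.09   -0.08   -0.06   -0.05   -0.05   -0.01   -0.01]
  [ -0.07    0.95   -0.03   -0.03   -0.03   -0.06   -0.03   -0.06]
  [ -0.05   -0.08    0.96   -0.09   -0.07   -0.10   -0.08   -0.05]
  [ -0.06   -0.10   -0.03    0.98   -0.08   -0.02   -0.10   -0.07]
  [ -0.01   -0.02   -0.08   -0.09    0.94   -0.04   -0.08   -0.10]
  [ -0.04   -0.03   -0.10   -0.05   -0.04    0.99   -0.02   -0.05]
  [ -0.02   -0.03   -0.05   -0.09   -0.08   -0.03    0.90   -0.04]
  [ -0.01   -0.07   -0.09   -0.07   -0.05   -0.06   -0.03    0.93]
Leontief inverse L = M⁻¹:
  [  1.1432    0.1410    0.1282    0.1081    0.0953    0.0901    0.0531    0.0538]
  [  0.1004    1.0886    0.0715    0.0692    0.0655    0.0900    0.0624    0.0949]
  [  0.0939    0.1370    1.1014    0.1505    0.1278    0.1432    0.1384    0.1078]
  [  0.0966    0.1475    0.0824    1.0757    0.1292    0.0609    0.1497    0.1195]
  [  0.0436    0.0725    0.1334    0.1472    1.1142    0.0815    0.1371    0.1535]
  [  0.0687    0.0704    0.1371    0.0909    0.0778    1.0437    0.0584    0.0865]
  [  0.0518    0.0759    0.0972    0.1421    0.1303    0.0655    1.1546    0.0886]
  [  0.0447    0.1187    0.1387    0.1203    0.0972    0.1000    0.0783    1.1191]
Total output x = L · d:
  x_0 = 1.1432·89 + 0.1410·29 + 0.1282·87 + 0.1081·25 + 0.0953·96 + 0.0901·64 + 0.0531·22 + 0.0538·7 = 136.1535
  x_1 = 0.1004·89 + 1.0886·29 + 0.0715·87 + 0.0692·25 + 0.0655·96 + 0.0900·64 + 0.0624·22 + 0.0949·7 = 62.5429
  x_2 = 0.0939·89 + 0.1370·29 + 1.1014·87 + 0.1505·25 + 0.1278·96 + 0.1432·64 + 0.1384·22 + 0.1078·7 = 137.1506
  x_3 = 0.0966·89 + 0.1475·29 + 0.0824·87 + 1.0757·25 + 0.1292·96 + 0.0609·64 + 0.1497·22 + 0.1195·7 = 67.3573
  x_4 = 0.0436·89 + 0.0725·29 + 0.1334·87 + 0.1472·25 + 1.1142·96 + 0.0815·64 + 0.1371·22 + 0.1535·7 = 137.5406
  x_5 = 0.0687·89 + 0.0704·29 + 0.1371·87 + 0.0909·25 + 0.0778·96 + 1.0437·64 + 0.0584·22 + 0.0865·7 = 98.5118
  x_6 = 0.0518·89 + 0.0759·29 + 0.0972·87 + 0.1421·25 + 0.1303·96 + 0.0655·64 + 1.1546·22 + 0.0886·7 = 61.5430
  x_7 = 0.0447·89 + 0.1187·29 + 0.1387·87 + 0.1203·25 + 0.0972·96 + 0.1000·64 + 0.0783·22 + 1.1191·7 = 47.7765

62.5429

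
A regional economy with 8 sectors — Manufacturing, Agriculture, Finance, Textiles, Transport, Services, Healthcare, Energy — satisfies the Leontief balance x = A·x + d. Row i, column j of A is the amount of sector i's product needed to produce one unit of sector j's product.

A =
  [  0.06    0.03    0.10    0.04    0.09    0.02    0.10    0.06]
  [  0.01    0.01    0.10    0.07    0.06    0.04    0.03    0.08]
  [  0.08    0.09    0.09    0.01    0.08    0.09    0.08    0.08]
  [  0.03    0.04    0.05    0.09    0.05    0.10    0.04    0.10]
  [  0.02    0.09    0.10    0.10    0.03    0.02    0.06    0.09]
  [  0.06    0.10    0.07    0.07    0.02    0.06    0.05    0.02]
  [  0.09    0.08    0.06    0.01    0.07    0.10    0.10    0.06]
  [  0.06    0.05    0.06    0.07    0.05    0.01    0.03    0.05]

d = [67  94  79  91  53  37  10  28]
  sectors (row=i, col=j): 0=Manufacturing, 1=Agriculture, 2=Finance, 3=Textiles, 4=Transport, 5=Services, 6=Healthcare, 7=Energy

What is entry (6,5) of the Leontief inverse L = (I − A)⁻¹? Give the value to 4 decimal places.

L[6,5] = 0.1603

Form M = I − A:
  [  0.94   -0.03   -0.10   -0.04   -0.09   -0.02   -0.10   -0.06]
  [ -0.01    0.99   -0.10   -0.07   -0.06   -0.04   -0.03   -0.08]
  [ -0.08   -0.09    0.91   -0.01   -0.08   -0.09   -0.08   -0.08]
  [ -0.03   -0.04   -0.05    0.91   -0.05   -0.10   -0.04   -0.10]
  [ -0.02   -0.09   -0.10   -0.10    0.97   -0.02   -0.06   -0.09]
  [ -0.06   -0.10   -0.07   -0.07   -0.02    0.94   -0.05   -0.02]
  [ -0.09   -0.08   -0.06   -0.01   -0.07   -0.10    0.90   -0.06]
  [ -0.06   -0.05   -0.06   -0.07   -0.05   -0.01   -0.03    0.95]
Leontief inverse L = M⁻¹:
  [  1.1153    0.0952    0.1799    0.0924    0.1492    0.0770    0.1657    0.1296]
  [  0.0523    1.0621    0.1608    0.1150    0.1040    0.0858    0.0768    0.1349]
  [  0.1425    0.1641    1.1850    0.0736    0.1472    0.1524    0.1534    0.1572]
  [  0.0797    0.1007    0.1229    1.1481    0.1014    0.1539    0.0949    0.1636]
  [  0.0713    0.1490    0.1767    0.1558    1.0878    0.0787    0.1178    0.1605]
  [  0.1049    0.1520    0.1403    0.1185    0.0714    1.1120    0.1037    0.0804]
  [  0.1503    0.1507    0.1499    0.0699    0.1339    0.1603    1.1715    0.1322]
  [  0.0977    0.0939    0.1192    0.1128    0.0939    0.0513    0.0755    1.1034]
Total output x = L · d:
  x_0 = 1.1153·67 + 0.0952·94 + 0.1799·79 + 0.0924·91 + 0.1492·53 + 0.0770·37 + 0.1657·10 + 0.1296·28 = 122.3377
  x_1 = 0.0523·67 + 1.0621·94 + 0.1608·79 + 0.1150·91 + 0.1040·53 + 0.0858·37 + 0.0768·10 + 0.1349·28 = 139.7364
  x_2 = 0.1425·67 + 0.1641·94 + 1.1850·79 + 0.0736·91 + 0.1472·53 + 0.1524·37 + 0.1534·10 + 0.1572·28 = 144.6742
  x_3 = 0.0797·67 + 0.1007·94 + 0.1229·79 + 1.1481·91 + 0.1014·53 + 0.1539·37 + 0.0949·10 + 0.1636·28 = 145.5859
  x_4 = 0.0713·67 + 0.1490·94 + 0.1767·79 + 0.1558·91 + 1.0878·53 + 0.0787·37 + 0.1178·10 + 0.1605·28 = 113.1464
  x_5 = 0.1049·67 + 0.1520·94 + 0.1403·79 + 0.1185·91 + 0.0714·53 + 1.1120·37 + 0.1037·10 + 0.0804·28 = 91.3947
  x_6 = 0.1503·67 + 0.1507·94 + 0.1499·79 + 0.0699·91 + 0.1339·53 + 0.1603·37 + 1.1715·10 + 0.1322·28 = 70.8887
  x_7 = 0.0977·67 + 0.0939·94 + 0.1192·79 + 0.1128·91 + 0.0939·53 + 0.0513·37 + 0.0755·10 + 1.1034·28 = 73.5752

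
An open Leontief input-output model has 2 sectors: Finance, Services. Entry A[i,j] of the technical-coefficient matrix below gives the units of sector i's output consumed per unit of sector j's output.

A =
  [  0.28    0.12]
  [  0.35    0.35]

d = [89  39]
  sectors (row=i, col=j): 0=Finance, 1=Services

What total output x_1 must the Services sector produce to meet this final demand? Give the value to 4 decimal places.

139.0376

Form M = I − A:
  [  0.72   -0.12]
  [ -0.35    0.65]
Leontief inverse L = M⁻¹:
  [  1.5258    0.2817]
  [  0.8216    1.6901]
Total output x = L · d:
  x_0 = 1.5258·89 + 0.2817·39 = 146.7840
  x_1 = 0.8216·89 + 1.6901·39 = 139.0376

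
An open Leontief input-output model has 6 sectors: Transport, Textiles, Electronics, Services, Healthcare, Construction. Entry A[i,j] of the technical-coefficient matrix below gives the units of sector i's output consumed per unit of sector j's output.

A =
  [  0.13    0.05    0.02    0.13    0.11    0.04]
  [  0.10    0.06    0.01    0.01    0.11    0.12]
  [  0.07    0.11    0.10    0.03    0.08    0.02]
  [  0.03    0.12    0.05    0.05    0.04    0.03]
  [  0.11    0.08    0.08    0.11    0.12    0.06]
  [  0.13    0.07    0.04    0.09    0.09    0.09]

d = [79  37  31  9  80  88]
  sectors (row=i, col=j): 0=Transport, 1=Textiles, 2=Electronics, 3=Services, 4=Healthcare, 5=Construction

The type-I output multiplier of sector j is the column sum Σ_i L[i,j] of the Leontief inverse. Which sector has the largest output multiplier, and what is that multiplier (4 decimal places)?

Transport (2.0537)

Form M = I − A:
  [  0.87   -0.05   -0.02   -0.13   -0.11   -0.04]
  [ -0.10    0.94   -0.01   -0.01   -0.11   -0.12]
  [ -0.07   -0.11    0.90   -0.03   -0.08   -0.02]
  [ -0.03   -0.12   -0.05    0.95   -0.04   -0.03]
  [ -0.11   -0.08   -0.08   -0.11    0.88   -0.06]
  [ -0.13   -0.07   -0.04   -0.09   -0.09    0.91]
Leontief inverse L = M⁻¹:
  [  1.2124    0.1199    0.0603    0.1996    0.1902    0.0895]
  [  0.1840    1.1174    0.0451    0.0763    0.1878    0.1713]
  [  0.1430    0.1690    1.1372    0.0812    0.1529    0.0663]
  [  0.0848    0.1652    0.0755    1.0859    0.0945    0.0692]
  [  0.2070    0.1623    0.1301    0.1862    1.2151    0.1196]
  [  0.2225    0.1429    0.0824    0.1638    0.1779    1.1465]
Total output x = L · d:
  x_0 = 1.2124·79 + 0.1199·37 + 0.0603·31 + 0.1996·9 + 0.1902·80 + 0.0895·88 = 126.9753
  x_1 = 0.1840·79 + 1.1174·37 + 0.0451·31 + 0.0763·9 + 0.1878·80 + 0.1713·88 = 88.0622
  x_2 = 0.1430·79 + 0.1690·37 + 1.1372·31 + 0.0812·9 + 0.1529·80 + 0.0663·88 = 71.5963
  x_3 = 0.0848·79 + 0.1652·37 + 0.0755·31 + 1.0859·9 + 0.0945·80 + 0.0692·88 = 38.5777
  x_4 = 0.2070·79 + 0.1623·37 + 0.1301·31 + 0.1862·9 + 1.2151·80 + 0.1196·88 = 135.8001
  x_5 = 0.2225·79 + 0.1429·37 + 0.0824·31 + 0.1638·9 + 0.1779·80 + 1.1465·88 = 142.0099
Output multipliers (column sums of L):
  Transport: 2.0537
  Textiles: 1.8766
  Electronics: 1.5305
  Services: 1.7929
  Healthcare: 2.0183
  Construction: 1.6625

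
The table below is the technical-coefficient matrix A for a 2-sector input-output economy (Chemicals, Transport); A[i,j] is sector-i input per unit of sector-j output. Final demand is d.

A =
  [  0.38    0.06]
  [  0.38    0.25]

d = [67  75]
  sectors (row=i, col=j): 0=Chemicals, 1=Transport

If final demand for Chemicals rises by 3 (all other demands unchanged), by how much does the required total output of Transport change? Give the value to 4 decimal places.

Form M = I − A:
  [  0.62   -0.06]
  [ -0.38    0.75]
Leontief inverse L = M⁻¹:
  [  1.6961    0.1357]
  [  0.8593    1.4021]
Total output x = L · d:
  x_0 = 1.6961·67 + 0.1357·75 = 123.8128
  x_1 = 0.8593·67 + 1.4021·75 = 162.7318
Δx_1 = L[1,0] · Δd_0 = 0.8593 · 3 = 2.5780

2.5780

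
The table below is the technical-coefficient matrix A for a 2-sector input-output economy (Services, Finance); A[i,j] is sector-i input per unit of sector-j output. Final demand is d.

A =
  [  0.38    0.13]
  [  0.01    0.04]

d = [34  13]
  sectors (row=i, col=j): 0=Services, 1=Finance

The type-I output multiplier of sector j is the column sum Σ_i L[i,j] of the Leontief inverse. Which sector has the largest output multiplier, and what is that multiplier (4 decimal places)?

Services (1.6333)

Form M = I − A:
  [  0.62   -0.13]
  [ -0.01    0.96]
Leontief inverse L = M⁻¹:
  [  1.6164    0.2189]
  [  0.0168    1.0439]
Total output x = L · d:
  x_0 = 1.6164·34 + 0.2189·13 = 57.8043
  x_1 = 0.0168·34 + 1.0439·13 = 14.1438
Output multipliers (column sums of L):
  Services: 1.6333
  Finance: 1.2628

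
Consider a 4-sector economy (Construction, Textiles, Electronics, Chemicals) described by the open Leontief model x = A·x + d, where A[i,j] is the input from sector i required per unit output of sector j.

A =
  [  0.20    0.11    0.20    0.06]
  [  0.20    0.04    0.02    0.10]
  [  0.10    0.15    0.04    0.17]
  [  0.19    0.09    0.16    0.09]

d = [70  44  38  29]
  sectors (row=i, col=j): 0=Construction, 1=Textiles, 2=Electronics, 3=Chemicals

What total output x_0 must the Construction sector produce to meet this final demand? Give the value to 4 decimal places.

Form M = I − A:
  [  0.80   -0.11   -0.20   -0.06]
  [ -0.20    0.96   -0.02   -0.10]
  [ -0.10   -0.15    0.96   -0.17]
  [ -0.19   -0.09   -0.16    0.91]
Leontief inverse L = M⁻¹:
  [  1.3890    0.2263    0.3236    0.1769]
  [  0.3333    1.1143    0.1205    0.1669]
  [  0.2621    0.2328    1.1439    0.2566]
  [  0.3691    0.1984    0.2806    1.1975]
Total output x = L · d:
  x_0 = 1.3890·70 + 0.2263·44 + 0.3236·38 + 0.1769·29 = 124.6164
  x_1 = 0.3333·70 + 1.1143·44 + 0.1205·38 + 0.1669·29 = 81.7798
  x_2 = 0.2621·70 + 0.2328·44 + 1.1439·38 + 0.2566·29 = 79.5007
  x_3 = 0.3691·70 + 0.1984·44 + 0.2806·38 + 1.1975·29 = 79.9532

124.6164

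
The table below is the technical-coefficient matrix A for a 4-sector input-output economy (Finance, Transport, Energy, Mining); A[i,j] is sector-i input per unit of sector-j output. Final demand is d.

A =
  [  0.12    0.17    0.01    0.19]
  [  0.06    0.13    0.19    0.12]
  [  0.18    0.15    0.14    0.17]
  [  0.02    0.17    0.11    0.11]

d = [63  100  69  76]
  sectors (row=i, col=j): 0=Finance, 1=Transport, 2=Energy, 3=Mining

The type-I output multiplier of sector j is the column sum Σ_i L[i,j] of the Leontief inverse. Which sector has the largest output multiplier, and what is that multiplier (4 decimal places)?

Form M = I − A:
  [  0.88   -0.17   -0.01   -0.19]
  [ -0.06    0.87   -0.19   -0.12]
  [ -0.18   -0.15    0.86   -0.17]
  [ -0.02   -0.17   -0.11    0.89]
Leontief inverse L = M⁻¹:
  [  1.1908    0.3169    0.1249    0.3208]
  [  0.1596    1.2885    0.3210    0.2691]
  [  0.2956    0.3497    1.2891    0.3565]
  [  0.0938    0.2965    0.2234    1.2263]
Total output x = L · d:
  x_0 = 1.1908·63 + 0.3169·100 + 0.1249·69 + 0.3208·76 = 139.7101
  x_1 = 0.1596·63 + 1.2885·100 + 0.3210·69 + 0.2691·76 = 181.5089
  x_2 = 0.2956·63 + 0.3497·100 + 1.2891·69 + 0.3565·76 = 169.6312
  x_3 = 0.0938·63 + 0.2965·100 + 0.2234·69 + 1.2263·76 = 144.1687
Output multipliers (column sums of L):
  Finance: 1.7398
  Transport: 2.2516
  Energy: 1.9584
  Mining: 2.1727

Transport (2.2516)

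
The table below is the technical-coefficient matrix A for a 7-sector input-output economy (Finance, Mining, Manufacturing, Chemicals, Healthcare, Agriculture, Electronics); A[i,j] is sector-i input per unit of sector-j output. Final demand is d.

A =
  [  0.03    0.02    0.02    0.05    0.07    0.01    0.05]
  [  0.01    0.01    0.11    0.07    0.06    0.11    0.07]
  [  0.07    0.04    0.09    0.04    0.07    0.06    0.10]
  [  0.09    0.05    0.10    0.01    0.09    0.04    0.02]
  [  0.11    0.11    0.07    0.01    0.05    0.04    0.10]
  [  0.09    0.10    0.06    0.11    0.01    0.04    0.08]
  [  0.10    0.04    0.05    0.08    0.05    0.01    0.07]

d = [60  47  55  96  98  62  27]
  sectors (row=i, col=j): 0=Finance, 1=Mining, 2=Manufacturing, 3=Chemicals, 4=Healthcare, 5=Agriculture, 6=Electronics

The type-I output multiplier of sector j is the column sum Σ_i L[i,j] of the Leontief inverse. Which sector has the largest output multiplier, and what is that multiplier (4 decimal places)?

Form M = I − A:
  [  0.97   -0.02   -0.02   -0.05   -0.07   -0.01   -0.05]
  [ -0.01    0.99   -0.11   -0.07   -0.06   -0.11   -0.07]
  [ -0.07   -0.04    0.91   -0.04   -0.07   -0.06   -0.10]
  [ -0.09   -0.05   -0.10    0.99   -0.09   -0.04   -0.02]
  [ -0.11   -0.11   -0.07   -0.01    0.95   -0.04   -0.10]
  [ -0.09   -0.10   -0.06   -0.11   -0.01    0.96   -0.08]
  [ -0.10   -0.04   -0.05   -0.08   -0.05   -0.01    0.93]
Leontief inverse L = M⁻¹:
  [  1.0630    0.0436    0.0498    0.0692    0.0958    0.0269    0.0799]
  [  0.0711    1.0548    0.1656    0.1119    0.1028    0.1422    0.1267]
  [  0.1292    0.0816    1.1444    0.0827    0.1161    0.0922    0.1583]
  [  0.1370    0.0858    0.1467    1.0439    0.1297    0.0701    0.0720]
  [  0.1638    0.1473    0.1258    0.0562    1.0978    0.0762    0.1592]
  [  0.1447    0.1364    0.1194    0.1528    0.0609    1.0766    0.1333]
  [  0.1464    0.0712    0.0947    0.1112    0.0918    0.0357    1.1140]
Total output x = L · d:
  x_0 = 1.0630·60 + 0.0436·47 + 0.0498·55 + 0.0692·96 + 0.0958·98 + 0.0269·62 + 0.0799·27 = 88.4150
  x_1 = 0.0711·60 + 1.0548·47 + 0.1656·55 + 0.1119·96 + 0.1028·98 + 0.1422·62 + 0.1267·27 = 96.0170
  x_2 = 0.1292·60 + 0.0816·47 + 1.1444·55 + 0.0827·96 + 0.1161·98 + 0.0922·62 + 0.1583·27 = 103.8427
  x_3 = 0.1370·60 + 0.0858·47 + 0.1467·55 + 1.0439·96 + 0.1297·98 + 0.0701·62 + 0.0720·27 = 139.5401
  x_4 = 0.1638·60 + 0.1473·47 + 0.1258·55 + 0.0562·96 + 1.0978·98 + 0.0762·62 + 0.1592·27 = 145.6711
  x_5 = 0.1447·60 + 0.1364·47 + 0.1194·55 + 0.1528·96 + 0.0609·98 + 1.0766·62 + 0.1333·27 = 112.6454
  x_6 = 0.1464·60 + 0.0712·47 + 0.0947·55 + 0.1112·96 + 0.0918·98 + 0.0357·62 + 1.1140·27 = 69.2984
Output multipliers (column sums of L):
  Finance: 1.8552
  Mining: 1.6207
  Manufacturing: 1.8464
  Chemicals: 1.6280
  Healthcare: 1.6950
  Agriculture: 1.5198
  Electronics: 1.8435

Finance (1.8552)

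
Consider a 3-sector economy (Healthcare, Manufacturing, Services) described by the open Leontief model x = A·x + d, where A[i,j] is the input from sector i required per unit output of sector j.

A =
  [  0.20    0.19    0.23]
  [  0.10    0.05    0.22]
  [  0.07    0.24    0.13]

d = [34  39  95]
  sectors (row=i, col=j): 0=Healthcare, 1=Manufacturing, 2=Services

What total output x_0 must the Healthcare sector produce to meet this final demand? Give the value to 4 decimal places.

Form M = I − A:
  [  0.80   -0.19   -0.23]
  [ -0.10    0.95   -0.22]
  [ -0.07   -0.24    0.87]
Leontief inverse L = M⁻¹:
  [  1.3370    0.3810    0.4498]
  [  0.1770    1.1749    0.3439]
  [  0.1564    0.3548    1.2805]
Total output x = L · d:
  x_0 = 1.3370·34 + 0.3810·39 + 0.4498·95 = 103.0498
  x_1 = 0.1770·34 + 1.1749·39 + 0.3439·95 = 84.5060
  x_2 = 0.1564·34 + 0.3548·39 + 1.2805·95 = 140.7988

103.0498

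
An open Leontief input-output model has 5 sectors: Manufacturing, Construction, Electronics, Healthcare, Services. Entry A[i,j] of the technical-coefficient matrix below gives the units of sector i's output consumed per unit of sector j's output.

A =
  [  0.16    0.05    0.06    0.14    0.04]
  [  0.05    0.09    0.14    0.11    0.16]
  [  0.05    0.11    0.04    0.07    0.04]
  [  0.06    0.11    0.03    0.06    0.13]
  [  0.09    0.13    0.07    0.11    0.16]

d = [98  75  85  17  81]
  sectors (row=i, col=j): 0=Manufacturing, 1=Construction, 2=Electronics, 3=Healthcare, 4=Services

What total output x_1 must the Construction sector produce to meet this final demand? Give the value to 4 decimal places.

Form M = I − A:
  [  0.84   -0.05   -0.06   -0.14   -0.04]
  [ -0.05    0.91   -0.14   -0.11   -0.16]
  [ -0.05   -0.11    0.96   -0.07   -0.04]
  [ -0.06   -0.11   -0.03    0.94   -0.13]
  [ -0.09   -0.13   -0.07   -0.11    0.84]
Leontief inverse L = M⁻¹:
  [  1.2334    0.1254    0.1112    0.2209    0.1221]
  [  0.1279    1.1956    0.2089    0.2068    0.2758]
  [  0.0950    0.1669    1.0838    0.1270    0.1076]
  [  0.1210    0.1860    0.0863    1.1359    0.2211]
  [  0.1757    0.2367    0.1459    0.2150    1.2842]
Total output x = L · d:
  x_0 = 1.2334·98 + 0.1254·75 + 0.1112·85 + 0.2209·17 + 0.1221·81 = 153.3730
  x_1 = 0.1279·98 + 1.1956·75 + 0.2089·85 + 0.2068·17 + 0.2758·81 = 145.8154
  x_2 = 0.0950·98 + 0.1669·75 + 1.0838·85 + 0.1270·17 + 0.1076·81 = 124.8288
  x_3 = 0.1210·98 + 0.1860·75 + 0.0863·85 + 1.1359·17 + 0.2211·81 = 70.3646
  x_4 = 0.1757·98 + 0.2367·75 + 0.1459·85 + 0.2150·17 + 1.2842·81 = 155.0449

145.8154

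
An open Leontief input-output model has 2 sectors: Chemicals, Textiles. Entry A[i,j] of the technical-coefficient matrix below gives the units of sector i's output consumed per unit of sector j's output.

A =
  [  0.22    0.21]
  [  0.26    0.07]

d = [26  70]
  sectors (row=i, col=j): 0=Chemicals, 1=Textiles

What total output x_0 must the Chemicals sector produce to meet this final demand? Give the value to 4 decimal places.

Form M = I − A:
  [  0.78   -0.21]
  [ -0.26    0.93]
Leontief inverse L = M⁻¹:
  [  1.3864    0.3131]
  [  0.3876    1.1628]
Total output x = L · d:
  x_0 = 1.3864·26 + 0.3131·70 = 57.9606
  x_1 = 0.3876·26 + 1.1628·70 = 91.4729

57.9606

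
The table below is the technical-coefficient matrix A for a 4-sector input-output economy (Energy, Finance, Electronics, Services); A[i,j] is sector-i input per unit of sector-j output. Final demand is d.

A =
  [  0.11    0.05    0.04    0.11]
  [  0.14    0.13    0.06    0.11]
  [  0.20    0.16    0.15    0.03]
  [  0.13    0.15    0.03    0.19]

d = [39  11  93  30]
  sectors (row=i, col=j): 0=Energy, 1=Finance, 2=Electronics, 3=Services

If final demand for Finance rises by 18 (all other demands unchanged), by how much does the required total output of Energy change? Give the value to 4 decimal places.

2.0085

Form M = I − A:
  [  0.89   -0.05   -0.04   -0.11]
  [ -0.14    0.87   -0.06   -0.11]
  [ -0.20   -0.16    0.85   -0.03]
  [ -0.13   -0.15   -0.03    0.81]
Leontief inverse L = M⁻¹:
  [  1.1829    0.1116    0.0698    0.1784]
  [  0.2446    1.2176    0.1046    0.2025]
  [  0.3331    0.2644    1.2153    0.1262]
  [  0.2475    0.2532    0.0756    1.3054]
Total output x = L · d:
  x_0 = 1.1829·39 + 0.1116·11 + 0.0698·93 + 0.1784·30 = 59.2067
  x_1 = 0.2446·39 + 1.2176·11 + 0.1046·93 + 0.2025·30 = 38.7358
  x_2 = 0.3331·39 + 0.2644·11 + 1.2153·93 + 0.1262·30 = 132.7034
  x_3 = 0.2475·39 + 0.2532·11 + 0.0756·93 + 1.3054·30 = 58.6276
Δx_0 = L[0,1] · Δd_1 = 0.1116 · 18 = 2.0085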